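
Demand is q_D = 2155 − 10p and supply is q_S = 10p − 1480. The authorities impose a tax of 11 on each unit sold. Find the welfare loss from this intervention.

302.50

In inverse form: demand p = 215.5 − 0.1q, supply p = 148 + 0.1q.
Competitive equilibrium: 215.5 − 0.1q = 148 + 0.1q → q* = 337.5, p* = 181.75.
With the tax, the buyer price exceeds the seller price by 11: (215.5 − 0.1q) − (148 + 0.1q) = 11 → q' = 282.5.
Δq = 337.5 − 282.5 = 55; the wedge equals the tax, 11.
DWL = ½ × 55 × 11 = 302.50.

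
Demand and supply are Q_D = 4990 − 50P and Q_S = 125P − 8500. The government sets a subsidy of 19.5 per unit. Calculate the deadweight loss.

In inverse form: demand P = 99.8 − 0.02Q, supply P = 68 + 0.008Q.
Competitive equilibrium: 99.8 − 0.02Q = 68 + 0.008Q → Q* = 1135.7143, P* = 77.0857.
The subsidy lowers effective supply by 19.5: P = 48.5 + 0.008Q.
New quantity: 99.8 − 0.02Q = 48.5 + 0.008Q → Q' = 1832.1429.
Overproduction ΔQ = 1832.1429 − 1135.7143 = 696.4286; wedge = subsidy = 19.5.
Deadweight loss = ½ × 696.4286 × 19.5 = 6790.18.

6790.18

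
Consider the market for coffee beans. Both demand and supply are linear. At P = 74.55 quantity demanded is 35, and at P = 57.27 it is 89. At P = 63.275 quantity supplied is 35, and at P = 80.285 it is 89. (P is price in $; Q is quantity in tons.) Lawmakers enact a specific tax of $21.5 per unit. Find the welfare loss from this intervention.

$363.98

Demand slope = (57.27 − 74.55)/(89 − 35) = −0.32, so P = 85.75 − 0.32Q.
Supply slope = (80.285 − 63.275)/(89 − 35) = 0.315, so P = 52.25 + 0.315Q.
Competitive equilibrium: 85.75 − 0.32Q = 52.25 + 0.315Q → Q* = 52.7559, P* = 68.8681.
With the tax, the buyer price exceeds the seller price by 21.5: (85.75 − 0.32Q) − (52.25 + 0.315Q) = 21.5 → Q' = 18.8976.
ΔQ = 52.7559 − 18.8976 = 33.8583; the wedge equals the tax, 21.5.
DWL = ½ × 33.8583 × 21.5 = $363.98.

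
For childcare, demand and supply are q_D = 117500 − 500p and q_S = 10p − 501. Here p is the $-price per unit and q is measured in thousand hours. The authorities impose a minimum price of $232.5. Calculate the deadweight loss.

$16150.78 thousand

In inverse form: demand p = 235 − 0.002q, supply p = 50.1 + 0.1q.
Competitive equilibrium: 235 − 0.002q = 50.1 + 0.1q → q* = 1812.7451, p* = 231.3745.
At the floor p = 232.5, quantity demanded = (235 − 232.5)/0.002 = 1250.
Sellers' marginal cost at q' = 1250: 50.1 + 0.1·1250 = 175.1.
Δq = 1812.7451 − 1250 = 562.7451; wedge = 232.5 − 175.1 = 57.4.
Welfare loss = ½ × 562.7451 × 57.4 = $16150.78 thousand.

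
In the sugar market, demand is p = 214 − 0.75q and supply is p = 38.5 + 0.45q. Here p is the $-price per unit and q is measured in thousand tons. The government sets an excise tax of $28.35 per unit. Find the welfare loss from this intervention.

$334.88 thousand

Competitive equilibrium: 214 − 0.75q = 38.5 + 0.45q → q* = 146.25, p* = 104.3125.
With the tax, the buyer price exceeds the seller price by 28.35: (214 − 0.75q) − (38.5 + 0.45q) = 28.35 → q' = 122.625.
Δq = 146.25 − 122.625 = 23.625; the wedge equals the tax, 28.35.
The triangle = ½ × 23.625 × 28.35 = $334.88 thousand.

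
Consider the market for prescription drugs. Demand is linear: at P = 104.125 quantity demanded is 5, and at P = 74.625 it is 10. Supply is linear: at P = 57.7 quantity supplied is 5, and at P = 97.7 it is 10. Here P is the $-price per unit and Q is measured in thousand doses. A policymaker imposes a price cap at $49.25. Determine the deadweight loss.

Demand slope = (74.625 − 104.125)/(10 − 5) = −5.9, so P = 133.625 − 5.9Q.
Supply slope = (97.7 − 57.7)/(10 − 5) = 8, so P = 17.7 + 8Q.
Competitive equilibrium: 133.625 − 5.9Q = 17.7 + 8Q → Q* = 8.3399, P* = 84.4194.
At the ceiling P = 49.25, quantity supplied = (49.25 − 17.7)/8 = 3.9438.
Willingness to pay at Q' = 3.9438: 133.625 − 5.9·3.9438 = 110.3566.
ΔQ = 8.3399 − 3.9438 = 4.3961; wedge = 110.3566 − 49.25 = 61.1066.
Welfare loss = ½ × 4.3961 × 61.1066 = $134.32 thousand.

$134.32 thousand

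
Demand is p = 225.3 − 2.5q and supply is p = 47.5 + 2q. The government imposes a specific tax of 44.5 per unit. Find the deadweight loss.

Competitive equilibrium: 225.3 − 2.5q = 47.5 + 2q → q* = 39.5111, p* = 126.5222.
With the tax, the buyer price exceeds the seller price by 44.5: (225.3 − 2.5q) − (47.5 + 2q) = 44.5 → q' = 29.6222.
Δq = 39.5111 − 29.6222 = 9.8889; the wedge equals the tax, 44.5.
Deadweight loss = ½ × 9.8889 × 44.5 = 220.03.

220.03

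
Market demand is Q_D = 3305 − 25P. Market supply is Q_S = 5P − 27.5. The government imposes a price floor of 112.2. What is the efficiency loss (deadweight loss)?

93.52

In inverse form: demand P = 132.2 − 0.04Q, supply P = 5.5 + 0.2Q.
Competitive equilibrium: 132.2 − 0.04Q = 5.5 + 0.2Q → Q* = 527.9167, P* = 111.0833.
At the floor P = 112.2, quantity demanded = (132.2 − 112.2)/0.04 = 500.
Sellers' marginal cost at Q' = 500: 5.5 + 0.2·500 = 105.5.
ΔQ = 527.9167 − 500 = 27.9167; wedge = 112.2 − 105.5 = 6.7.
DWL = ½ × 27.9167 × 6.7 = 93.52.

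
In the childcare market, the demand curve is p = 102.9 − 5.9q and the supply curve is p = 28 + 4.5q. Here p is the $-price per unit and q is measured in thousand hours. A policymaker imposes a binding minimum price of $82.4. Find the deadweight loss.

Competitive equilibrium: 102.9 − 5.9q = 28 + 4.5q → q* = 7.2019, p* = 60.4087.
At the floor p = 82.4, quantity demanded = (102.9 − 82.4)/5.9 = 3.4746.
Sellers' marginal cost at q' = 3.4746: 28 + 4.5·3.4746 = 43.6357.
Δq = 7.2019 − 3.4746 = 3.7273; wedge = 82.4 − 43.6357 = 38.7643.
Deadweight loss = ½ × 3.7273 × 38.7643 = $72.24 thousand.

$72.24 thousand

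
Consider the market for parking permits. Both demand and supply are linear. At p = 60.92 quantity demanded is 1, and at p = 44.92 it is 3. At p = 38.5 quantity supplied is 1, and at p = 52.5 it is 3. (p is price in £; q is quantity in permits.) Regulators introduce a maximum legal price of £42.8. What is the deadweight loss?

£5.81

Demand slope = (44.92 − 60.92)/(3 − 1) = −8, so p = 68.92 − 8q.
Supply slope = (52.5 − 38.5)/(3 − 1) = 7, so p = 31.5 + 7q.
Competitive equilibrium: 68.92 − 8q = 31.5 + 7q → q* = 2.4947, p* = 48.9627.
At the ceiling p = 42.8, quantity supplied = (42.8 − 31.5)/7 = 1.6143.
Willingness to pay at q' = 1.6143: 68.92 − 8·1.6143 = 56.0056.
Δq = 2.4947 − 1.6143 = 0.8804; wedge = 56.0056 − 42.8 = 13.2056.
Deadweight loss = ½ × 0.8804 × 13.2056 = £5.81.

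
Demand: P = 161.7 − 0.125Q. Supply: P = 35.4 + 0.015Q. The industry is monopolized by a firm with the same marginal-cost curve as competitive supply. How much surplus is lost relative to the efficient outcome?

Competitive equilibrium: 161.7 − 0.125Q = 35.4 + 0.015Q → Q* = 902.14286, P* = 48.93214.
Marginal revenue: MR = 161.7 − 0.25Q. Set MR = MC: 161.7 − 0.25Q = 35.4 + 0.015Q → Q_m = 476.60377.
Price P_m = 161.7 − 0.125·476.60377 = 102.12453; MC(Q_m) = 35.4 + 0.015·476.60377 = 42.54906.
Competitive Q* = 902.14286, so ΔQ = 425.53909; wedge = 102.12453 − 42.54906 = 59.57547.
The triangle = ½ × 425.53909 × 59.57547 = 12675.85.

12675.85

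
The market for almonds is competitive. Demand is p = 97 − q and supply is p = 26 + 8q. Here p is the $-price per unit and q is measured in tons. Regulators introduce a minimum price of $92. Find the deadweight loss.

$37.56

Competitive equilibrium: 97 − q = 26 + 8q → q* = 7.8889, p* = 89.1111.
At the floor p = 92, quantity demanded = (97 − 92)/1 = 5.
Sellers' marginal cost at q' = 5: 26 + 8·5 = 66.
Δq = 7.8889 − 5 = 2.8889; wedge = 92 − 66 = 26.
DWL = ½ × 2.8889 × 26 = $37.56.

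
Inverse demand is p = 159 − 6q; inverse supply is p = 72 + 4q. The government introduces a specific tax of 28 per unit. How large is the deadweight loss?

Competitive equilibrium: 159 − 6q = 72 + 4q → q* = 8.7, p* = 106.8.
With the tax, the buyer price exceeds the seller price by 28: (159 − 6q) − (72 + 4q) = 28 → q' = 5.9.
Δq = 8.7 − 5.9 = 2.8; the wedge equals the tax, 28.
Deadweight loss = ½ × 2.8 × 28 = 39.20.

39.20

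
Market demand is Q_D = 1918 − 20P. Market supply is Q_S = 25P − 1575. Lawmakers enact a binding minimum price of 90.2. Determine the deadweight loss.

2847.61

In inverse form: demand P = 95.9 − 0.05Q, supply P = 63 + 0.04Q.
Competitive equilibrium: 95.9 − 0.05Q = 63 + 0.04Q → Q* = 365.5556, P* = 77.6222.
At the floor P = 90.2, quantity demanded = (95.9 − 90.2)/0.05 = 114.
Sellers' marginal cost at Q' = 114: 63 + 0.04·114 = 67.56.
ΔQ = 365.5556 − 114 = 251.5556; wedge = 90.2 − 67.56 = 22.64.
DWL = ½ × 251.5556 × 22.64 = 2847.61.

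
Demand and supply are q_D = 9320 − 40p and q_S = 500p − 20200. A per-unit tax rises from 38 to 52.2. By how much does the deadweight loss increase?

23719.26

In inverse form: demand p = 233 − 0.025q, supply p = 40.4 + 0.002q.
Competitive equilibrium: 233 − 0.025q = 40.4 + 0.002q → q* = 7133.3333, p* = 54.6667.
For a per-unit tax t: Δq = t/0.027, so DWL = ½·t·(t/0.027) = t²/0.054.
At t = 38: DWL = 26740.741. At t = 52.2: DWL = 50460.
Increase = 50460 − 26740.741 = 23719.26.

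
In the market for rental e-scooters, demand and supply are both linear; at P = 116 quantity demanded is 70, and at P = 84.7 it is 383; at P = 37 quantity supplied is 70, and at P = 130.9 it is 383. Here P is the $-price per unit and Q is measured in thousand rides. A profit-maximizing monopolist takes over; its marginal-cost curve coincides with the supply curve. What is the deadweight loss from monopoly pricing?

$572.45 thousand

Demand slope = (84.7 − 116)/(383 − 70) = −0.1, so P = 123 − 0.1Q.
Supply slope = (130.9 − 37)/(383 − 70) = 0.3, so P = 16 + 0.3Q.
Competitive equilibrium: 123 − 0.1Q = 16 + 0.3Q → Q* = 267.5, P* = 96.25.
Marginal revenue: MR = 123 − 0.2Q. Set MR = MC: 123 − 0.2Q = 16 + 0.3Q → Q_m = 214.
Price P_m = 123 − 0.1·214 = 101.6; MC(Q_m) = 16 + 0.3·214 = 80.2.
Competitive Q* = 267.5, so ΔQ = 53.5; wedge = 101.6 − 80.2 = 21.4.
DWL = ½ × 53.5 × 21.4 = $572.45 thousand.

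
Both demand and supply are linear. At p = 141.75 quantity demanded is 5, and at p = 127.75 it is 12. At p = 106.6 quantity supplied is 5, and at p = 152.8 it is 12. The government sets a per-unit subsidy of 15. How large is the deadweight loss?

Demand slope = (127.75 − 141.75)/(12 − 5) = −2, so p = 151.75 − 2q.
Supply slope = (152.8 − 106.6)/(12 − 5) = 6.6, so p = 73.6 + 6.6q.
Competitive equilibrium: 151.75 − 2q = 73.6 + 6.6q → q* = 9.0872, p* = 133.5756.
The subsidy lowers effective supply by 15: p = 58.6 + 6.6q.
New quantity: 151.75 − 2q = 58.6 + 6.6q → q' = 10.8314.
Overproduction Δq = 10.8314 − 9.0872 = 1.7442; wedge = subsidy = 15.
Deadweight loss = ½ × 1.7442 × 15 = 13.08.

13.08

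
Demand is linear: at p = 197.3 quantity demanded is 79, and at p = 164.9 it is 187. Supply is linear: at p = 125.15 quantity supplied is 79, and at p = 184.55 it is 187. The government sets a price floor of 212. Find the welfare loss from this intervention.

7617.91

Demand slope = (164.9 − 197.3)/(187 − 79) = −0.3, so p = 221 − 0.3q.
Supply slope = (184.55 − 125.15)/(187 − 79) = 0.55, so p = 81.7 + 0.55q.
Competitive equilibrium: 221 − 0.3q = 81.7 + 0.55q → q* = 163.8824, p* = 171.8353.
At the floor p = 212, quantity demanded = (221 − 212)/0.3 = 30.
Sellers' marginal cost at q' = 30: 81.7 + 0.55·30 = 98.2.
Δq = 163.8824 − 30 = 133.8824; wedge = 212 − 98.2 = 113.8.
DWL = ½ × 133.8824 × 113.8 = 7617.91.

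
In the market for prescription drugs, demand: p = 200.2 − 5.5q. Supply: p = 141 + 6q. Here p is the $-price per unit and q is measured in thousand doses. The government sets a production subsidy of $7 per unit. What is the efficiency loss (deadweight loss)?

$2.13 thousand

Competitive equilibrium: 200.2 − 5.5q = 141 + 6q → q* = 5.1478, p* = 171.887.
The subsidy lowers effective supply by 7: p = 134 + 6q.
New quantity: 200.2 − 5.5q = 134 + 6q → q' = 5.7565.
Overproduction Δq = 5.7565 − 5.1478 = 0.6087; wedge = subsidy = 7.
DWL = ½ × 0.6087 × 7 = $2.13 thousand.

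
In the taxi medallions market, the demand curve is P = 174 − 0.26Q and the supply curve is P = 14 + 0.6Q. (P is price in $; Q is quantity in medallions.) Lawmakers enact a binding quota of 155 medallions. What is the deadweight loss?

$414.47

Competitive equilibrium: 174 − 0.26Q = 14 + 0.6Q → Q* = 186.0465, P* = 125.6279.
At Q = 155: demand price = 174 − 0.26·155 = 133.7; supply price = 14 + 0.6·155 = 107.
ΔQ = 186.0465 − 155 = 31.0465; wedge = 133.7 − 107 = 26.7.
DWL = ½ × 31.0465 × 26.7 = $414.47.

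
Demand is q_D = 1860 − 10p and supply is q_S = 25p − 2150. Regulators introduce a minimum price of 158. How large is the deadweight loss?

13202.29

In inverse form: demand p = 186 − 0.1q, supply p = 86 + 0.04q.
Competitive equilibrium: 186 − 0.1q = 86 + 0.04q → q* = 714.2857, p* = 114.5714.
At the floor p = 158, quantity demanded = (186 − 158)/0.1 = 280.
Sellers' marginal cost at q' = 280: 86 + 0.04·280 = 97.2.
Δq = 714.2857 − 280 = 434.2857; wedge = 158 − 97.2 = 60.8.
DWL = ½ × 434.2857 × 60.8 = 13202.29.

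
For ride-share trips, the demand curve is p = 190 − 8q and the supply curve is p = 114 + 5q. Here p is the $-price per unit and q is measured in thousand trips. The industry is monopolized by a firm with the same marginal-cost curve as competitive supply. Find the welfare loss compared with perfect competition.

Competitive equilibrium: 190 − 8q = 114 + 5q → q* = 5.8462, p* = 143.2308.
Marginal revenue: MR = 190 − 16q. Set MR = MC: 190 − 16q = 114 + 5q → q_m = 3.619.
Price p_m = 190 − 8·3.619 = 161.048; MC(q_m) = 114 + 5·3.619 = 132.095.
Competitive q* = 5.8462, so Δq = 2.2272; wedge = 161.048 − 132.095 = 28.953.
Welfare loss = ½ × 2.2272 × 28.953 = $32.24 thousand.

$32.24 thousand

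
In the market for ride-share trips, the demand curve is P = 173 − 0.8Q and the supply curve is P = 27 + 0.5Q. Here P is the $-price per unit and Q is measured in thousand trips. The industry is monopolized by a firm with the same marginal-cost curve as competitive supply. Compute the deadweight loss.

$1189.80 thousand

Competitive equilibrium: 173 − 0.8Q = 27 + 0.5Q → Q* = 112.3077, P* = 83.1538.
Marginal revenue: MR = 173 − 1.6Q. Set MR = MC: 173 − 1.6Q = 27 + 0.5Q → Q_m = 69.5238.
Price P_m = 173 − 0.8·69.5238 = 117.381; MC(Q_m) = 27 + 0.5·69.5238 = 61.7619.
Competitive Q* = 112.3077, so ΔQ = 42.7839; wedge = 117.381 − 61.7619 = 55.6191.
The triangle = ½ × 42.7839 × 55.6191 = $1189.80 thousand.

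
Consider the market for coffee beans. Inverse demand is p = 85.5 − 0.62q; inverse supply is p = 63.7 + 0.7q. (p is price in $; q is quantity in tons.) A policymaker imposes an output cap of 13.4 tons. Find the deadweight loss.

Competitive equilibrium: 85.5 − 0.62q = 63.7 + 0.7q → q* = 16.5152, p* = 75.2606.
At q = 13.4: demand price = 85.5 − 0.62·13.4 = 77.192; supply price = 63.7 + 0.7·13.4 = 73.08.
Δq = 16.5152 − 13.4 = 3.1152; wedge = 77.192 − 73.08 = 4.112.
DWL = ½ × 3.1152 × 4.112 = $6.40.

$6.40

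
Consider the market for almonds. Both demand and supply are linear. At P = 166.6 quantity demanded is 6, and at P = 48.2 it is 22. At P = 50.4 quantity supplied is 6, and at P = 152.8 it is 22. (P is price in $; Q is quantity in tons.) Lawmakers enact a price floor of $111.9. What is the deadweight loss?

Demand slope = (48.2 − 166.6)/(22 − 6) = −7.4, so P = 211 − 7.4Q.
Supply slope = (152.8 − 50.4)/(22 − 6) = 6.4, so P = 12 + 6.4Q.
Competitive equilibrium: 211 − 7.4Q = 12 + 6.4Q → Q* = 14.4203, P* = 104.2899.
At the floor P = 111.9, quantity demanded = (211 − 111.9)/7.4 = 13.3919.
Sellers' marginal cost at Q' = 13.3919: 12 + 6.4·13.3919 = 97.7082.
ΔQ = 14.4203 − 13.3919 = 1.0284; wedge = 111.9 − 97.7082 = 14.1918.
Welfare loss = ½ × 1.0284 × 14.1918 = $7.30.

$7.30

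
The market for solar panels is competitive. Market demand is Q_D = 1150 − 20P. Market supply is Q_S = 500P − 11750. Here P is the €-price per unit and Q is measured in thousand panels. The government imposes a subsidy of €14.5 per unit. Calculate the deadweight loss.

In inverse form: demand P = 57.5 − 0.05Q, supply P = 23.5 + 0.002Q.
Competitive equilibrium: 57.5 − 0.05Q = 23.5 + 0.002Q → Q* = 653.8462, P* = 24.8077.
The subsidy lowers effective supply by 14.5: P = 9 + 0.002Q.
New quantity: 57.5 − 0.05Q = 9 + 0.002Q → Q' = 932.6923.
Overproduction ΔQ = 932.6923 − 653.8462 = 278.8461; wedge = subsidy = 14.5.
DWL = ½ × 278.8461 × 14.5 = €2021.63 thousand.

€2021.63 thousand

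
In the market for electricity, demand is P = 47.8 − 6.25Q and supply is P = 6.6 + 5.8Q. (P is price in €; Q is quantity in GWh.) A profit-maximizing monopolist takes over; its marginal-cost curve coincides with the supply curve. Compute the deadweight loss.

Competitive equilibrium: 47.8 − 6.25Q = 6.6 + 5.8Q → Q* = 3.4191, P* = 26.4307.
Marginal revenue: MR = 47.8 − 12.5Q. Set MR = MC: 47.8 − 12.5Q = 6.6 + 5.8Q → Q_m = 2.2514.
Price P_m = 47.8 − 6.25·2.2514 = 33.7288; MC(Q_m) = 6.6 + 5.8·2.2514 = 19.6581.
Competitive Q* = 3.4191, so ΔQ = 1.1677; wedge = 33.7288 − 19.6581 = 14.0707.
The triangle = ½ × 1.1677 × 14.0707 = €8.22.

€8.22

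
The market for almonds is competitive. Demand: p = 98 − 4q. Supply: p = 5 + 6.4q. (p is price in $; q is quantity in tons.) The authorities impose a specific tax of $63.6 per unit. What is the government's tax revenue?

Competitive equilibrium: 98 − 4q = 5 + 6.4q → q* = 8.9423, p* = 62.2308.
With the tax, the buyer price exceeds the seller price by 63.6: (98 − 4q) − (5 + 6.4q) = 63.6 → q' = 2.8269.
Tax revenue = 63.6 × 2.8269 = $179.79.

$179.79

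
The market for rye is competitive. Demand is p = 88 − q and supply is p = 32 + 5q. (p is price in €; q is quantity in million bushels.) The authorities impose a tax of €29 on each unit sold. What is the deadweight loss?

€70.08 million

Competitive equilibrium: 88 − q = 32 + 5q → q* = 9.3333, p* = 78.6667.
With the tax, the buyer price exceeds the seller price by 29: (88 − q) − (32 + 5q) = 29 → q' = 4.5.
Δq = 9.3333 − 4.5 = 4.8333; the wedge equals the tax, 29.
DWL = ½ × 4.8333 × 29 = €70.08 million.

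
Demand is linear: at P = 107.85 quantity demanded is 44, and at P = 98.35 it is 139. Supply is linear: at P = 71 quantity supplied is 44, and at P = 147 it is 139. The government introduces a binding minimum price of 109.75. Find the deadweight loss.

1617

Demand slope = (98.35 − 107.85)/(139 − 44) = −0.1, so P = 112.25 − 0.1Q.
Supply slope = (147 − 71)/(139 − 44) = 0.8, so P = 35.8 + 0.8Q.
Competitive equilibrium: 112.25 − 0.1Q = 35.8 + 0.8Q → Q* = 84.9444, P* = 103.7556.
At the floor P = 109.75, quantity demanded = (112.25 − 109.75)/0.1 = 25.
Sellers' marginal cost at Q' = 25: 35.8 + 0.8·25 = 55.8.
ΔQ = 84.9444 − 25 = 59.9444; wedge = 109.75 − 55.8 = 53.95.
The triangle = ½ × 59.9444 × 53.95 = 1617.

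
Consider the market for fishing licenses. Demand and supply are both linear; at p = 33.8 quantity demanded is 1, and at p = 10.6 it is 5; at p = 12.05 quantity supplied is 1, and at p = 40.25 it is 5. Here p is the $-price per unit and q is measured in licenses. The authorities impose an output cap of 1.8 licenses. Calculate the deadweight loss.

Demand slope = (10.6 − 33.8)/(5 − 1) = −5.8, so p = 39.6 − 5.8q.
Supply slope = (40.25 − 12.05)/(5 − 1) = 7.05, so p = 5 + 7.05q.
Competitive equilibrium: 39.6 − 5.8q = 5 + 7.05q → q* = 2.6926, p* = 23.9829.
At q = 1.8: demand price = 39.6 − 5.8·1.8 = 29.16; supply price = 5 + 7.05·1.8 = 17.69.
Δq = 2.6926 − 1.8 = 0.8926; wedge = 29.16 − 17.69 = 11.47.
The triangle = ½ × 0.8926 × 11.47 = $5.12.

$5.12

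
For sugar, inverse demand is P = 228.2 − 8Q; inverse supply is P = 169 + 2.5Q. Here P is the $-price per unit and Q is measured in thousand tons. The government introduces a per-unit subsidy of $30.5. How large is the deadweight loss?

$44.30 thousand

Competitive equilibrium: 228.2 − 8Q = 169 + 2.5Q → Q* = 5.6381, P* = 183.0952.
The subsidy lowers effective supply by 30.5: P = 138.5 + 2.5Q.
New quantity: 228.2 − 8Q = 138.5 + 2.5Q → Q' = 8.5429.
Overproduction ΔQ = 8.5429 − 5.6381 = 2.9048; wedge = subsidy = 30.5.
DWL = ½ × 2.9048 × 30.5 = $44.30 thousand.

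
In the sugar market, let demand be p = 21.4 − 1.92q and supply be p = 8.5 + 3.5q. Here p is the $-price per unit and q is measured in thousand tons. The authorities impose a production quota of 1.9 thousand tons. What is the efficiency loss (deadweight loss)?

$0.62 thousand

Competitive equilibrium: 21.4 − 1.92q = 8.5 + 3.5q → q* = 2.3801, p* = 16.8303.
At q = 1.9: demand price = 21.4 − 1.92·1.9 = 17.752; supply price = 8.5 + 3.5·1.9 = 15.15.
Δq = 2.3801 − 1.9 = 0.4801; wedge = 17.752 − 15.15 = 2.602.
DWL = ½ × 0.4801 × 2.602 = $0.62 thousand.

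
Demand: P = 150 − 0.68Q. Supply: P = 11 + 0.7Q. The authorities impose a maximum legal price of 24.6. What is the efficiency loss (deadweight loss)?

Competitive equilibrium: 150 − 0.68Q = 11 + 0.7Q → Q* = 100.7246, P* = 81.5072.
At the ceiling P = 24.6, quantity supplied = (24.6 − 11)/0.7 = 19.4286.
Willingness to pay at Q' = 19.4286: 150 − 0.68·19.4286 = 136.7886.
ΔQ = 100.7246 − 19.4286 = 81.296; wedge = 136.7886 − 24.6 = 112.1886.
Deadweight loss = ½ × 81.296 × 112.1886 = 4560.24.

4560.24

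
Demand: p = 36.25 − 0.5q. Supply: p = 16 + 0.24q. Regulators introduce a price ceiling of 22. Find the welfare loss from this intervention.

Competitive equilibrium: 36.25 − 0.5q = 16 + 0.24q → q* = 27.3649, p* = 22.5676.
At the ceiling p = 22, quantity supplied = (22 − 16)/0.24 = 25.
Willingness to pay at q' = 25: 36.25 − 0.5·25 = 23.75.
Δq = 27.3649 − 25 = 2.3649; wedge = 23.75 − 22 = 1.75.
The triangle = ½ × 2.3649 × 1.75 = 2.07.

2.07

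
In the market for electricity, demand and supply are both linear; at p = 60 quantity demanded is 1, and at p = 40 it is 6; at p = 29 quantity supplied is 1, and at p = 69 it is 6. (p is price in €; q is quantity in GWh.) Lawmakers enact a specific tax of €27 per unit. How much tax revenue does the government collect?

Demand slope = (40 − 60)/(6 − 1) = −4, so p = 64 − 4q.
Supply slope = (69 − 29)/(6 − 1) = 8, so p = 21 + 8q.
Competitive equilibrium: 64 − 4q = 21 + 8q → q* = 3.5833, p* = 49.6667.
With the tax, the buyer price exceeds the seller price by 27: (64 − 4q) − (21 + 8q) = 27 → q' = 1.3333.
Tax revenue = 27 × 1.3333 = €36.

€36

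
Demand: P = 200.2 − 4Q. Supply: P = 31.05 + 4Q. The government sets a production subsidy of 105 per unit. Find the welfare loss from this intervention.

689.06

Competitive equilibrium: 200.2 − 4Q = 31.05 + 4Q → Q* = 21.1438, P* = 115.625.
The subsidy lowers effective supply by 105: P = 4Q − 73.95.
New quantity: 200.2 − 4Q = 4Q − 73.95 → Q' = 34.2688.
Overproduction ΔQ = 34.2688 − 21.1438 = 13.125; wedge = subsidy = 105.
The triangle = ½ × 13.125 × 105 = 689.06.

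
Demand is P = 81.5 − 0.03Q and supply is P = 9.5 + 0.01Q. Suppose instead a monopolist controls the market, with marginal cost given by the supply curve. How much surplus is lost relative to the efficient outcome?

Competitive equilibrium: 81.5 − 0.03Q = 9.5 + 0.01Q → Q* = 1800, P* = 27.5.
Marginal revenue: MR = 81.5 − 0.06Q. Set MR = MC: 81.5 − 0.06Q = 9.5 + 0.01Q → Q_m = 1028.57143.
Price P_m = 81.5 − 0.03·1028.57143 = 50.64286; MC(Q_m) = 9.5 + 0.01·1028.57143 = 19.78571.
Competitive Q* = 1800, so ΔQ = 771.42857; wedge = 50.64286 − 19.78571 = 30.85715.
The triangle = ½ × 771.42857 × 30.85715 = 11902.04.

11902.04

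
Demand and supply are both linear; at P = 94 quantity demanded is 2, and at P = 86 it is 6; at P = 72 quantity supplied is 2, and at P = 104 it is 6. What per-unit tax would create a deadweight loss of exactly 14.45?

Demand slope = (86 − 94)/(6 − 2) = −2, so P = 98 − 2Q.
Supply slope = (104 − 72)/(6 − 2) = 8, so P = 56 + 8Q.
Competitive equilibrium: 98 − 2Q = 56 + 8Q → Q* = 4.2, P* = 89.6.
A tax t gives ΔQ = t/10 and wedge t, so DWL = t²/20.
t²/20 = 14.45 → t² = 289 → t = 17.

17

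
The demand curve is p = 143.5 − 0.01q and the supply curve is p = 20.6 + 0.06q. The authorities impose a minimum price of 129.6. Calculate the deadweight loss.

4681.14

Competitive equilibrium: 143.5 − 0.01q = 20.6 + 0.06q → q* = 1755.7143, p* = 125.9429.
At the floor p = 129.6, quantity demanded = (143.5 − 129.6)/0.01 = 1390.
Sellers' marginal cost at q' = 1390: 20.6 + 0.06·1390 = 104.
Δq = 1755.7143 − 1390 = 365.7143; wedge = 129.6 − 104 = 25.6.
DWL = ½ × 365.7143 × 25.6 = 4681.14.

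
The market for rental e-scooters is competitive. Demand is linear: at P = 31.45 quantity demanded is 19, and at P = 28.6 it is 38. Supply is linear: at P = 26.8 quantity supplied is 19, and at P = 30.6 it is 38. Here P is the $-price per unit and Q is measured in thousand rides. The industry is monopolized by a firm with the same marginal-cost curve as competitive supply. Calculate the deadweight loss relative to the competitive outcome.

$16.42 thousand

Demand slope = (28.6 − 31.45)/(38 − 19) = −0.15, so P = 34.3 − 0.15Q.
Supply slope = (30.6 − 26.8)/(38 − 19) = 0.2, so P = 23 + 0.2Q.
Competitive equilibrium: 34.3 − 0.15Q = 23 + 0.2Q → Q* = 32.2857, P* = 29.4571.
Marginal revenue: MR = 34.3 − 0.3Q. Set MR = MC: 34.3 − 0.3Q = 23 + 0.2Q → Q_m = 22.6.
Price P_m = 34.3 − 0.15·22.6 = 30.91; MC(Q_m) = 23 + 0.2·22.6 = 27.52.
Competitive Q* = 32.2857, so ΔQ = 9.6857; wedge = 30.91 − 27.52 = 3.39.
Welfare loss = ½ × 9.6857 × 3.39 = $16.42 thousand.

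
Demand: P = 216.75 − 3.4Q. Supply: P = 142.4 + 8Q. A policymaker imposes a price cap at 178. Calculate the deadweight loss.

24.47

Competitive equilibrium: 216.75 − 3.4Q = 142.4 + 8Q → Q* = 6.5219, P* = 194.5754.
At the ceiling P = 178, quantity supplied = (178 − 142.4)/8 = 4.45.
Willingness to pay at Q' = 4.45: 216.75 − 3.4·4.45 = 201.62.
ΔQ = 6.5219 − 4.45 = 2.0719; wedge = 201.62 − 178 = 23.62.
DWL = ½ × 2.0719 × 23.62 = 24.47.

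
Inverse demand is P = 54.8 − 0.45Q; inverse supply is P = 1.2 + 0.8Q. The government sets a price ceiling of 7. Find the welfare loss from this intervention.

793.44

Competitive equilibrium: 54.8 − 0.45Q = 1.2 + 0.8Q → Q* = 42.88, P* = 35.504.
At the ceiling P = 7, quantity supplied = (7 − 1.2)/0.8 = 7.25.
Willingness to pay at Q' = 7.25: 54.8 − 0.45·7.25 = 51.5375.
ΔQ = 42.88 − 7.25 = 35.63; wedge = 51.5375 − 7 = 44.5375.
Deadweight loss = ½ × 35.63 × 44.5375 = 793.44.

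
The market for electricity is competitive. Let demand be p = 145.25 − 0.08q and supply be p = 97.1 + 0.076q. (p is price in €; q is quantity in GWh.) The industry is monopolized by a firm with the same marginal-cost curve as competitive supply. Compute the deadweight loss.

Competitive equilibrium: 145.25 − 0.08q = 97.1 + 0.076q → q* = 308.65385, p* = 120.55769.
Marginal revenue: MR = 145.25 − 0.16q. Set MR = MC: 145.25 − 0.16q = 97.1 + 0.076q → q_m = 204.02542.
Price p_m = 145.25 − 0.08·204.02542 = 128.92797; MC(q_m) = 97.1 + 0.076·204.02542 = 112.60593.
Competitive q* = 308.65385, so Δq = 104.62843; wedge = 128.92797 − 112.60593 = 16.32204.
Welfare loss = ½ × 104.62843 × 16.32204 = €853.87.

€853.87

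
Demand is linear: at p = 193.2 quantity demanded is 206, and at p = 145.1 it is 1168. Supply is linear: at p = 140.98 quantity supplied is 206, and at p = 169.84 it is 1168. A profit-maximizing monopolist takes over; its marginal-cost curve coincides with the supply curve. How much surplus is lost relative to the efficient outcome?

Demand slope = (145.1 − 193.2)/(1168 − 206) = −0.05, so p = 203.5 − 0.05q.
Supply slope = (169.84 − 140.98)/(1168 − 206) = 0.03, so p = 134.8 + 0.03q.
Competitive equilibrium: 203.5 − 0.05q = 134.8 + 0.03q → q* = 858.75, p* = 160.5625.
Marginal revenue: MR = 203.5 − 0.1q. Set MR = MC: 203.5 − 0.1q = 134.8 + 0.03q → q_m = 528.4615.
Price p_m = 203.5 − 0.05·528.4615 = 177.0769; MC(q_m) = 134.8 + 0.03·528.4615 = 150.6538.
Competitive q* = 858.75, so Δq = 330.2885; wedge = 177.0769 − 150.6538 = 26.4231.
DWL = ½ × 330.2885 × 26.4231 = 4363.62.

4363.62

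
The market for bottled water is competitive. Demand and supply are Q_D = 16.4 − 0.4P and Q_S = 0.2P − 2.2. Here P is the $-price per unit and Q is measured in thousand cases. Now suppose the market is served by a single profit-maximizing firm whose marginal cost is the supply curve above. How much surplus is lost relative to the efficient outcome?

In inverse form: demand P = 41 − 2.5Q, supply P = 11 + 5Q.
Competitive equilibrium: 41 − 2.5Q = 11 + 5Q → Q* = 4, P* = 31.
Marginal revenue: MR = 41 − 5Q. Set MR = MC: 41 − 5Q = 11 + 5Q → Q_m = 3.
Price P_m = 41 − 2.5·3 = 33.5; MC(Q_m) = 11 + 5·3 = 26.
Competitive Q* = 4, so ΔQ = 1; wedge = 33.5 − 26 = 7.5.
Deadweight loss = ½ × 1 × 7.5 = $3.75 thousand.

$3.75 thousand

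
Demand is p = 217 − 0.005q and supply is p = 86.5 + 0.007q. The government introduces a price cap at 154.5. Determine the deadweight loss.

8083.55

Competitive equilibrium: 217 − 0.005q = 86.5 + 0.007q → q* = 10875, p* = 162.625.
At the ceiling p = 154.5, quantity supplied = (154.5 − 86.5)/0.007 = 9714.28571.
Willingness to pay at q' = 9714.28571: 217 − 0.005·9714.28571 = 168.42857.
Δq = 10875 − 9714.28571 = 1160.71429; wedge = 168.42857 − 154.5 = 13.92857.
DWL = ½ × 1160.71429 × 13.92857 = 8083.55.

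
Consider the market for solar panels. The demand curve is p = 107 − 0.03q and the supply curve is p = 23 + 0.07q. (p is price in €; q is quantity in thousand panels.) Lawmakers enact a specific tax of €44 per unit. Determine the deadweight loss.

Competitive equilibrium: 107 − 0.03q = 23 + 0.07q → q* = 840, p* = 81.8.
With the tax, the buyer price exceeds the seller price by 44: (107 − 0.03q) − (23 + 0.07q) = 44 → q' = 400.
Δq = 840 − 400 = 440; the wedge equals the tax, 44.
DWL = ½ × 440 × 44 = €9680 thousand.

€9680 thousand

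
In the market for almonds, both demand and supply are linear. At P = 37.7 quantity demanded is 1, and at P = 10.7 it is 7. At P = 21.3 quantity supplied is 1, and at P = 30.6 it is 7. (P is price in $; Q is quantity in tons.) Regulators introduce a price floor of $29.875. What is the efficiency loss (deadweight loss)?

$2.86

Demand slope = (10.7 − 37.7)/(7 − 1) = −4.5, so P = 42.2 − 4.5Q.
Supply slope = (30.6 − 21.3)/(7 − 1) = 1.55, so P = 19.75 + 1.55Q.
Competitive equilibrium: 42.2 − 4.5Q = 19.75 + 1.55Q → Q* = 3.7107, P* = 25.5017.
At the floor P = 29.875, quantity demanded = (42.2 − 29.875)/4.5 = 2.7389.
Sellers' marginal cost at Q' = 2.7389: 19.75 + 1.55·2.7389 = 23.9953.
ΔQ = 3.7107 − 2.7389 = 0.9718; wedge = 29.875 − 23.9953 = 5.8797.
DWL = ½ × 0.9718 × 5.8797 = $2.86.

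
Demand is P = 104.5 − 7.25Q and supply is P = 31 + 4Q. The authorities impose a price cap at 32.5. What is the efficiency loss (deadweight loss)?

Competitive equilibrium: 104.5 − 7.25Q = 31 + 4Q → Q* = 6.5333, P* = 57.1333.
At the ceiling P = 32.5, quantity supplied = (32.5 − 31)/4 = 0.375.
Willingness to pay at Q' = 0.375: 104.5 − 7.25·0.375 = 101.7813.
ΔQ = 6.5333 − 0.375 = 6.1583; wedge = 101.7813 − 32.5 = 69.2813.
The triangle = ½ × 6.1583 × 69.2813 = 213.33.

213.33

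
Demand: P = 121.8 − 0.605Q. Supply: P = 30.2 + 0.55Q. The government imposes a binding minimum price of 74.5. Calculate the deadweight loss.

Competitive equilibrium: 121.8 − 0.605Q = 30.2 + 0.55Q → Q* = 79.3074, P* = 73.819.
At the floor P = 74.5, quantity demanded = (121.8 − 74.5)/0.605 = 78.1818.
Sellers' marginal cost at Q' = 78.1818: 30.2 + 0.55·78.1818 = 73.2.
ΔQ = 79.3074 − 78.1818 = 1.1256; wedge = 74.5 − 73.2 = 1.3.
DWL = ½ × 1.1256 × 1.3 = 0.73.

0.73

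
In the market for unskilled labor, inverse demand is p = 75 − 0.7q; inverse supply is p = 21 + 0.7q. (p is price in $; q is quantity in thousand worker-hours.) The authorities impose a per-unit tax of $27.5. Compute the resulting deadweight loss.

Competitive equilibrium: 75 − 0.7q = 21 + 0.7q → q* = 38.5714, p* = 48.
With the tax, the buyer price exceeds the seller price by 27.5: (75 − 0.7q) − (21 + 0.7q) = 27.5 → q' = 18.9286.
Δq = 38.5714 − 18.9286 = 19.6428; the wedge equals the tax, 27.5.
Welfare loss = ½ × 19.6428 × 27.5 = $270.09 thousand.

$270.09 thousand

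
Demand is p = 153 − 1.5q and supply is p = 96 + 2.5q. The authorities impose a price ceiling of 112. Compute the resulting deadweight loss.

Competitive equilibrium: 153 − 1.5q = 96 + 2.5q → q* = 14.25, p* = 131.625.
At the ceiling p = 112, quantity supplied = (112 − 96)/2.5 = 6.4.
Willingness to pay at q' = 6.4: 153 − 1.5·6.4 = 143.4.
Δq = 14.25 − 6.4 = 7.85; wedge = 143.4 − 112 = 31.4.
Deadweight loss = ½ × 7.85 × 31.4 = 123.245.

123.245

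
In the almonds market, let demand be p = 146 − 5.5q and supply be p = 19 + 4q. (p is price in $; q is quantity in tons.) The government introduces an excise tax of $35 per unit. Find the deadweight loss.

Competitive equilibrium: 146 − 5.5q = 19 + 4q → q* = 13.3684, p* = 72.4737.
With the tax, the buyer price exceeds the seller price by 35: (146 − 5.5q) − (19 + 4q) = 35 → q' = 9.6842.
Δq = 13.3684 − 9.6842 = 3.6842; the wedge equals the tax, 35.
Welfare loss = ½ × 3.6842 × 35 = $64.47.

$64.47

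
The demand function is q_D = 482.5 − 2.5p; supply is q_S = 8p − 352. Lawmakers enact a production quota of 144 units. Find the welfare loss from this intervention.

5131.01

In inverse form: demand p = 193 − 0.4q, supply p = 44 + 0.125q.
Competitive equilibrium: 193 − 0.4q = 44 + 0.125q → q* = 283.8095, p* = 79.4762.
At q = 144: demand price = 193 − 0.4·144 = 135.4; supply price = 44 + 0.125·144 = 62.
Δq = 283.8095 − 144 = 139.8095; wedge = 135.4 − 62 = 73.4.
Deadweight loss = ½ × 139.8095 × 73.4 = 5131.01.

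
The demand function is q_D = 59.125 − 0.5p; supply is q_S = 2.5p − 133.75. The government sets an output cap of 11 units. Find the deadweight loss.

In inverse form: demand p = 118.25 − 2q, supply p = 53.5 + 0.4q.
Competitive equilibrium: 118.25 − 2q = 53.5 + 0.4q → q* = 26.9792, p* = 64.2917.
At q = 11: demand price = 118.25 − 2·11 = 96.25; supply price = 53.5 + 0.4·11 = 57.9.
Δq = 26.9792 − 11 = 15.9792; wedge = 96.25 − 57.9 = 38.35.
Deadweight loss = ½ × 15.9792 × 38.35 = 306.40.

306.40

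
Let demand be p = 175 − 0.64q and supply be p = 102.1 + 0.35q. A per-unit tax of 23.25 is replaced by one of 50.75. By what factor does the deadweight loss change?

4.765

Competitive equilibrium: 175 − 0.64q = 102.1 + 0.35q → q* = 73.6364, p* = 127.8727.
For a per-unit tax t: Δq = t/0.99, so DWL = ½·t·(t/0.99) = t²/1.98.
At t = 23.25: DWL = 273.011. At t = 50.75: DWL = 1300.789.
Ratio = (50.75/23.25)² = 4.765.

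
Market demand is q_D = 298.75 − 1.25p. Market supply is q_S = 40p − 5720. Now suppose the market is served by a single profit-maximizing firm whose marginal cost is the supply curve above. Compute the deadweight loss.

In inverse form: demand p = 239 − 0.8q, supply p = 143 + 0.025q.
Competitive equilibrium: 239 − 0.8q = 143 + 0.025q → q* = 116.3636, p* = 145.9091.
Marginal revenue: MR = 239 − 1.6q. Set MR = MC: 239 − 1.6q = 143 + 0.025q → q_m = 59.0769.
Price p_m = 239 − 0.8·59.0769 = 191.7385; MC(q_m) = 143 + 0.025·59.0769 = 144.4769.
Competitive q* = 116.3636, so Δq = 57.2867; wedge = 191.7385 − 144.4769 = 47.2616.
Welfare loss = ½ × 57.2867 × 47.2616 = 1353.73.

1353.73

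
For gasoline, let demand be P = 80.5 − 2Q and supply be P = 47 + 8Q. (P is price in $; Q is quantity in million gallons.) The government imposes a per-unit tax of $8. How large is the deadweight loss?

Competitive equilibrium: 80.5 − 2Q = 47 + 8Q → Q* = 3.35, P* = 73.8.
With the tax, the buyer price exceeds the seller price by 8: (80.5 − 2Q) − (47 + 8Q) = 8 → Q' = 2.55.
ΔQ = 3.35 − 2.55 = 0.8; the wedge equals the tax, 8.
DWL = ½ × 0.8 × 8 = $3.20 million.

$3.20 million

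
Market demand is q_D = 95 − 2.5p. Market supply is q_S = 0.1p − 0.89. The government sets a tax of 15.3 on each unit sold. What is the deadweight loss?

11.25

In inverse form: demand p = 38 − 0.4q, supply p = 8.9 + 10q.
Competitive equilibrium: 38 − 0.4q = 8.9 + 10q → q* = 2.7981, p* = 36.8808.
With the tax, the buyer price exceeds the seller price by 15.3: (38 − 0.4q) − (8.9 + 10q) = 15.3 → q' = 1.3269.
Δq = 2.7981 − 1.3269 = 1.4712; the wedge equals the tax, 15.3.
DWL = ½ × 1.4712 × 15.3 = 11.25.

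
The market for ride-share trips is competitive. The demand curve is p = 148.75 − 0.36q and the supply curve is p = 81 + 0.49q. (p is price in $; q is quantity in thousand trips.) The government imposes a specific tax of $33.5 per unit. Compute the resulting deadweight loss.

$660.15 thousand

Competitive equilibrium: 148.75 − 0.36q = 81 + 0.49q → q* = 79.7059, p* = 120.0559.
With the tax, the buyer price exceeds the seller price by 33.5: (148.75 − 0.36q) − (81 + 0.49q) = 33.5 → q' = 40.2941.
Δq = 79.7059 − 40.2941 = 39.4118; the wedge equals the tax, 33.5.
Deadweight loss = ½ × 39.4118 × 33.5 = $660.15 thousand.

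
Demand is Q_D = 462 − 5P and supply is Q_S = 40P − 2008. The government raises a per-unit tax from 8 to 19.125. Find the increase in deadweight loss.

670.59

In inverse form: demand P = 92.4 − 0.2Q, supply P = 50.2 + 0.025Q.
Competitive equilibrium: 92.4 − 0.2Q = 50.2 + 0.025Q → Q* = 187.5556, P* = 54.8889.
For a per-unit tax t: ΔQ = t/0.225, so DWL = ½·t·(t/0.225) = t²/0.45.
At t = 8: DWL = 142.222. At t = 19.125: DWL = 812.813.
Increase = 812.813 − 142.222 = 670.59.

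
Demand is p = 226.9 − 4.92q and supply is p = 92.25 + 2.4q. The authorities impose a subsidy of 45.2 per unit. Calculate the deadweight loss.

Competitive equilibrium: 226.9 − 4.92q = 92.25 + 2.4q → q* = 18.3948, p* = 136.3975.
The subsidy lowers effective supply by 45.2: p = 47.05 + 2.4q.
New quantity: 226.9 − 4.92q = 47.05 + 2.4q → q' = 24.5697.
Overproduction Δq = 24.5697 − 18.3948 = 6.1749; wedge = subsidy = 45.2.
DWL = ½ × 6.1749 × 45.2 = 139.55.

139.55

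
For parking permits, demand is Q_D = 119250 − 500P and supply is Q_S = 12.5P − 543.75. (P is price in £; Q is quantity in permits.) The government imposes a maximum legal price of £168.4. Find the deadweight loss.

In inverse form: demand P = 238.5 − 0.002Q, supply P = 43.5 + 0.08Q.
Competitive equilibrium: 238.5 − 0.002Q = 43.5 + 0.08Q → Q* = 2378.0488, P* = 233.7439.
At the ceiling P = 168.4, quantity supplied = (168.4 − 43.5)/0.08 = 1561.25.
Willingness to pay at Q' = 1561.25: 238.5 − 0.002·1561.25 = 235.3775.
ΔQ = 2378.0488 − 1561.25 = 816.7988; wedge = 235.3775 − 168.4 = 66.9775.
The triangle = ½ × 816.7988 × 66.9775 = £27353.57.

£27353.57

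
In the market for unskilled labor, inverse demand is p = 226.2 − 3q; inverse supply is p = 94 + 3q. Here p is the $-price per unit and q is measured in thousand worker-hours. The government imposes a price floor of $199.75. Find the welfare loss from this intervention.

Competitive equilibrium: 226.2 − 3q = 94 + 3q → q* = 22.0333, p* = 160.1.
At the floor p = 199.75, quantity demanded = (226.2 − 199.75)/3 = 8.8167.
Sellers' marginal cost at q' = 8.8167: 94 + 3·8.8167 = 120.4501.
Δq = 22.0333 − 8.8167 = 13.2166; wedge = 199.75 − 120.4501 = 79.2999.
The triangle = ½ × 13.2166 × 79.2999 = $524.04 thousand.

$524.04 thousand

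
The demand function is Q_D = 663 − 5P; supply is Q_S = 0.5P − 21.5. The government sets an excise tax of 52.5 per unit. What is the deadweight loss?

626.42

In inverse form: demand P = 132.6 − 0.2Q, supply P = 43 + 2Q.
Competitive equilibrium: 132.6 − 0.2Q = 43 + 2Q → Q* = 40.7273, P* = 124.4545.
With the tax, the buyer price exceeds the seller price by 52.5: (132.6 − 0.2Q) − (43 + 2Q) = 52.5 → Q' = 16.8636.
ΔQ = 40.7273 − 16.8636 = 23.8637; the wedge equals the tax, 52.5.
DWL = ½ × 23.8637 × 52.5 = 626.42.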